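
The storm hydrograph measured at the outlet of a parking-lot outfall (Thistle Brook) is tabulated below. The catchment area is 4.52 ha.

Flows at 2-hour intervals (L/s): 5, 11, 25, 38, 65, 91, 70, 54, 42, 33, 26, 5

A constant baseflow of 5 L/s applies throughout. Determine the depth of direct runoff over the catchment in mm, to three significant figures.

Direct runoff: 0.0, 6.0, 20.0, 33.0, 60.0, 86.0, 65.0, 49.0, 37.0, 28.0, 21.0, 0.0 L/s; ΣQ_DR = 405.0 L/s.
V = ΣQ_DR · Δt = 405.0 × 7200 s = 2.916 × 10^6 L.
Over A = 4.52 ha, depth = V / A = 64.5 mm.

d ≈ 64.5 mm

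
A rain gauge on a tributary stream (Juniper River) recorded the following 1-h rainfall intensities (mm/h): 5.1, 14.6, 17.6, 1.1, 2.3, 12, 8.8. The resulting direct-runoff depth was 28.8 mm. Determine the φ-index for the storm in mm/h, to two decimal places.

φ ≈ 6.05 mm/h

Only the 4 blocks with intensity above φ contribute runoff: 14.6, 17.6, 12, 8.8 mm/h.
Σ(I−φ)·Δt = d  ⇒  (14.6+17.6+12+8.8 − 4φ)·1 = 28.8
φ = (53.00 − 28.8/1) / 4 = 6.05 mm/h.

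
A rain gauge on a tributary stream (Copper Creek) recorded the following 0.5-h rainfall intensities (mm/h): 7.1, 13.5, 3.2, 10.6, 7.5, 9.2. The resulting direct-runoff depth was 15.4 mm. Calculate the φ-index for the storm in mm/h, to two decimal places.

Only the 5 blocks with intensity above φ contribute runoff: 7.1, 13.5, 10.6, 7.5, 9.2 mm/h.
Σ(I−φ)·Δt = d  ⇒  (7.1+13.5+10.6+7.5+9.2 − 5φ)·0.5 = 15.4
φ = (47.90 − 15.4/0.5) / 5 = 3.42 mm/h.

φ ≈ 3.42 mm/h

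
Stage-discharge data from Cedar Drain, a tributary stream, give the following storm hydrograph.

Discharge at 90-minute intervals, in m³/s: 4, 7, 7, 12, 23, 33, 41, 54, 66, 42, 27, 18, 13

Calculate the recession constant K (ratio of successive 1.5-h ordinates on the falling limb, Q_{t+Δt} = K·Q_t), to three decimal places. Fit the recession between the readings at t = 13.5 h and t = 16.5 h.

Using the recession-limb readings at t = 13.5 h and t = 16.5 h: Q falls from 42 to 18 m³/s over 2 intervals.
K = (Q₂/Q₁)^(1/2) = (18/42)^(1/2) = 0.655.

K ≈ 0.655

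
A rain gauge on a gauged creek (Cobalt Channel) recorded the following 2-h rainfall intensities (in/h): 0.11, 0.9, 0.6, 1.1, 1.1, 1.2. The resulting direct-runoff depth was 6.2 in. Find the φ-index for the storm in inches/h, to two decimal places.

φ ≈ 0.36 in/h

Only the 5 blocks with intensity above φ contribute runoff: 0.9, 0.6, 1.1, 1.1, 1.2 in/h.
Σ(I−φ)·Δt = d  ⇒  (0.9+0.6+1.1+1.1+1.2 − 5φ)·2 = 6.2
φ = (4.900 − 6.2/2) / 5 = 0.36 in/h.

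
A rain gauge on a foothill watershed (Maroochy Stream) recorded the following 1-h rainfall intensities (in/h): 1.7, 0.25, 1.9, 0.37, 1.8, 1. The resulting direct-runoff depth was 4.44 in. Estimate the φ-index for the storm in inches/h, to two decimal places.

Only the 4 blocks with intensity above φ contribute runoff: 1.7, 1.9, 1.8, 1 in/h.
Σ(I−φ)·Δt = d  ⇒  (1.7+1.9+1.8+1 − 4φ)·1 = 4.44
φ = (6.400 − 4.44/1) / 4 = 0.49 in/h.

φ ≈ 0.49 in/h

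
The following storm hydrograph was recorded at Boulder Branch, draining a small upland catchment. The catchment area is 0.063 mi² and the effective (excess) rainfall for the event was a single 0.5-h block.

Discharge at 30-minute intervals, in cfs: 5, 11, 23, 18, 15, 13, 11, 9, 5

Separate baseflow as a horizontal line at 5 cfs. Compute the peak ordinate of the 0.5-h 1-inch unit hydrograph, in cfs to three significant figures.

U_p ≈ 22.5 cfs

Direct runoff: 0.0, 6.0, 18.0, 13.0, 10.0, 8.0, 6.0, 4.0, 0.0 cfs; ΣQ_DR = 65.00 cfs, peak = 18.0 cfs.
Runoff depth d = ΣQ_DR·Δt / A = 65.00 × 1800 / (0.063 mi²) = 0.7994 in.
The 1-inch UH is the DRH scaled by (1 in)/d, so U_p = 18.0 × 1/0.7994 = 22.5 cfs.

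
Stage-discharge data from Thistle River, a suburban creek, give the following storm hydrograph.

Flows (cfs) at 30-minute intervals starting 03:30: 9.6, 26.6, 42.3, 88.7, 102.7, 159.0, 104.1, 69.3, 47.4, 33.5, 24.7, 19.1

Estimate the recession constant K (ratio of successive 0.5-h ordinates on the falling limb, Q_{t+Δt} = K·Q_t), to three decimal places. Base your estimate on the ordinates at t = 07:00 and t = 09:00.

K ≈ 0.725

Using the recession-limb readings at t = 07:00 and t = 09:00: Q falls from 69.3 to 19.1 cfs over 4 intervals.
K = (Q₂/Q₁)^(1/4) = (19.1/69.3)^(1/4) = 0.725.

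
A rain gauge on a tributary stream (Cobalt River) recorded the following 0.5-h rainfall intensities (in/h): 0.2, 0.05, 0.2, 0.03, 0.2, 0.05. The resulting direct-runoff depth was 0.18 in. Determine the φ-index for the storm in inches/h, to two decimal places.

φ ≈ 0.08 in/h

Only the 3 blocks with intensity above φ contribute runoff: 0.2, 0.2, 0.2 in/h.
Σ(I−φ)·Δt = d  ⇒  (0.2+0.2+0.2 − 3φ)·0.5 = 0.18
φ = (0.6000 − 0.18/0.5) / 3 = 0.08 in/h.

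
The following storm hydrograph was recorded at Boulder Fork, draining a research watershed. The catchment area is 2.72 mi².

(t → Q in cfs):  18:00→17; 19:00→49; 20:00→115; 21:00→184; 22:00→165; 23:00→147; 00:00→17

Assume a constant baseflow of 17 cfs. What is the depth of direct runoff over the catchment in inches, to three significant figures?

Direct runoff: 0.0, 32.0, 98.0, 167.0, 148.0, 130.0, 0.0 cfs; ΣQ_DR = 575.0 cfs.
V = ΣQ_DR · Δt = 575.0 × 3600 s = 2.070 × 10^6 ft³.
Over A = 2.72 mi², depth = V / A = 0.328 in.

d ≈ 0.328 in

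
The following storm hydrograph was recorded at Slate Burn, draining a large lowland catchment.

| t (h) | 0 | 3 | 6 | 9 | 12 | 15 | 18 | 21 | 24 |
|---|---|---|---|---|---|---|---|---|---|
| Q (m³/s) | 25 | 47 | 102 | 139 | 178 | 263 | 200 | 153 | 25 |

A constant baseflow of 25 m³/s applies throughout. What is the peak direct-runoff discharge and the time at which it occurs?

Subtracting baseflow gives direct-runoff ordinates: 0.0, 22.0, 77.0, 114.0, 153.0, 238.0, 175.0, 128.0, 0.0 m³/s.
The maximum is 238.0 m³/s, occurring at the reading for t = 15 h.

Q_p = 238.0 m³/s at t = 15 h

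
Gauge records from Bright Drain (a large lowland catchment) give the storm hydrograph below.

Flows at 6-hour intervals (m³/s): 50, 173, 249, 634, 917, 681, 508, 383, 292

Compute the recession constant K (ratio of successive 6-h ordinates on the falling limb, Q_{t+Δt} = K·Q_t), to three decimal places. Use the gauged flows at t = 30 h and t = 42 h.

Using the recession-limb readings at t = 30 h and t = 42 h: Q falls from 681 to 383 m³/s over 2 intervals.
K = (Q₂/Q₁)^(1/2) = (383/681)^(1/2) = 0.750.

K ≈ 0.750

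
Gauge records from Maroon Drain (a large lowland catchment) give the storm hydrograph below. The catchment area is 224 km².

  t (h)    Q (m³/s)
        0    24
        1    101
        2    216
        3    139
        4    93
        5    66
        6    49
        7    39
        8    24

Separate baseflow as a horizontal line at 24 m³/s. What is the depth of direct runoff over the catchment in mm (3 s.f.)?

Direct runoff: 0.0, 77.0, 192.0, 115.0, 69.0, 42.0, 25.0, 15.0, 0.0 m³/s; ΣQ_DR = 535.0 m³/s.
V = ΣQ_DR · Δt = 535.0 × 3600 s = 1.926 × 10^6 m³.
Over A = 224 km², depth = V / A = 8.60 mm.

d ≈ 8.60 mm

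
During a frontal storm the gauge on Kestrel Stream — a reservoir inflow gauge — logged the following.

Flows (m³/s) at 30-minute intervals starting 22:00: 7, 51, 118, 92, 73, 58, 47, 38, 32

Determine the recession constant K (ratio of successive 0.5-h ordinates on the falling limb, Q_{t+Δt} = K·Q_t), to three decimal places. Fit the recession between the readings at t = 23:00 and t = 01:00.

Using the recession-limb readings at t = 23:00 and t = 01:00: Q falls from 118 to 47 m³/s over 4 intervals.
K = (Q₂/Q₁)^(1/4) = (47/118)^(1/4) = 0.794.

K ≈ 0.794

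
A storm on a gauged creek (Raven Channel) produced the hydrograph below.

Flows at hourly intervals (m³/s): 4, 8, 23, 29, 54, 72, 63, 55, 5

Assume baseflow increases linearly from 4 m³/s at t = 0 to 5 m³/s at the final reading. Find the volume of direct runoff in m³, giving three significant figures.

Direct-runoff ordinates (Q − Q_b): 0.00, 3.88, 18.75, 24.62, 49.50, 67.38, 58.25, 50.12, 0.00 m³/s.
ΣQ_DR = 272.5 m³/s.
With Δt = 1 h = 3600 s, V = ΣQ_DR · Δt = 272.5 × 3600 = 9.81 × 10^5 m³.

V ≈ 9.81 × 10^5 m³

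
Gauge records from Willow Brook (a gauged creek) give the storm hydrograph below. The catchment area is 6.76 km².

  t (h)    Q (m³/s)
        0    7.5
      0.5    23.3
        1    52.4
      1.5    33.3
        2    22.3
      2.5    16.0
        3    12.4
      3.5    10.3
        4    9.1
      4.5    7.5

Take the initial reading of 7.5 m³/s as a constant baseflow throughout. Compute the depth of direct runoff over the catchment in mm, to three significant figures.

Direct runoff: 0.0, 15.8, 44.9, 25.8, 14.8, 8.5, 4.9, 2.8, 1.6, 0.0 m³/s; ΣQ_DR = 119.1 m³/s.
V = ΣQ_DR · Δt = 119.1 × 1800 s = 2.144 × 10^5 m³.
Over A = 6.76 km², depth = V / A = 31.7 mm.

d ≈ 31.7 mm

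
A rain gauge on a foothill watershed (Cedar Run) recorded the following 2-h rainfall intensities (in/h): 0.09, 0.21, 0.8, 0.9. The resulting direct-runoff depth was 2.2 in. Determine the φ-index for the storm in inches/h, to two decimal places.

φ ≈ 0.30 in/h

Only the 2 blocks with intensity above φ contribute runoff: 0.8, 0.9 in/h.
Σ(I−φ)·Δt = d  ⇒  (0.8+0.9 − 2φ)·2 = 2.2
φ = (1.700 − 2.2/2) / 2 = 0.30 in/h.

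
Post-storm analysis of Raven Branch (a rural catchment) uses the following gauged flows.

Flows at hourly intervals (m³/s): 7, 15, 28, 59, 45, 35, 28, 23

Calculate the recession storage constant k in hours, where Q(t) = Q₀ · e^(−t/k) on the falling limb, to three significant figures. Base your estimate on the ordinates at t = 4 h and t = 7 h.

k ≈ 4.47 h

On the falling limb, Q drops from 45 to 23 m³/s between t = 4 h and t = 7 h (Δt = 3 h).
k = −Δt / ln(Q₂/Q₁) = −3 / ln(23/45) = 4.47 h.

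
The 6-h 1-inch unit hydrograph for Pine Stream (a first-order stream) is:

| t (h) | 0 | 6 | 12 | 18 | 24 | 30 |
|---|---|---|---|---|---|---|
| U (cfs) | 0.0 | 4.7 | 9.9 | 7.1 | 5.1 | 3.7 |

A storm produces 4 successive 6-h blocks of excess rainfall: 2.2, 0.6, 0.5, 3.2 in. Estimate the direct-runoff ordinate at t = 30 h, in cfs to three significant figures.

Q ≈ 46.4 cfs

By discrete convolution, Q_j = Σ (P_i / 1 in) · U_{j−i}.
At t = 30 h (j=5): Q = (2.2/1)·3.7 + (0.6/1)·5.1 + (0.5/1)·7.1 + (3.2/1)·9.9 = 46.4 cfs.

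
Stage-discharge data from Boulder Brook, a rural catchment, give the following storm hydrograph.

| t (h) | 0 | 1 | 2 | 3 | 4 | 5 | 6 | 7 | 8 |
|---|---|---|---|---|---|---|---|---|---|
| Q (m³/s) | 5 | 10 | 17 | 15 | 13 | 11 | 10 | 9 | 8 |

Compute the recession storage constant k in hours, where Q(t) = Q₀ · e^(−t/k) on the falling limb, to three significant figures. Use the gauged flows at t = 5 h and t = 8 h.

k ≈ 9.42 h

On the falling limb, Q drops from 11 to 8 m³/s between t = 5 h and t = 8 h (Δt = 3 h).
k = −Δt / ln(Q₂/Q₁) = −3 / ln(8/11) = 9.42 h.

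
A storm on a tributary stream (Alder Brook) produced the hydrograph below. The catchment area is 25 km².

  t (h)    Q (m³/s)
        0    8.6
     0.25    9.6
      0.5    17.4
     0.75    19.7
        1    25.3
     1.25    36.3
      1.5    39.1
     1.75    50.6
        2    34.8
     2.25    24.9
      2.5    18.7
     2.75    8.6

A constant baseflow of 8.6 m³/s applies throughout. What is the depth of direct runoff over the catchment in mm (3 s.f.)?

d ≈ 6.85 mm

Direct runoff: 0.0, 1.0, 8.8, 11.1, 16.7, 27.7, 30.5, 42.0, 26.2, 16.3, 10.1, 0.0 m³/s; ΣQ_DR = 190.4 m³/s.
V = ΣQ_DR · Δt = 190.4 × 900 s = 1.714 × 10^5 m³.
Over A = 25 km², depth = V / A = 6.85 mm.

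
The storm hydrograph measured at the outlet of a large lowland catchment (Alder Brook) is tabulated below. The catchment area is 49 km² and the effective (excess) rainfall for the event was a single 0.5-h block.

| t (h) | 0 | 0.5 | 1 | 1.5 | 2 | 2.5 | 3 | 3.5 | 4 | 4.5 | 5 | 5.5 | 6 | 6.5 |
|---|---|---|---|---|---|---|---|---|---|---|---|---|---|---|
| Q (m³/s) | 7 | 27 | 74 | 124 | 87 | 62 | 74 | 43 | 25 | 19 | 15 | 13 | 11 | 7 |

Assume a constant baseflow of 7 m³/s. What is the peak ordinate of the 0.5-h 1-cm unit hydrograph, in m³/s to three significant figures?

U_p ≈ 65.0 m³/s

Direct runoff: 0.0, 20.0, 67.0, 117.0, 80.0, 55.0, 67.0, 36.0, 18.0, 12.0, 8.0, 6.0, 4.0, 0.0 m³/s; ΣQ_DR = 490.0 m³/s, peak = 117.0 m³/s.
Runoff depth d = ΣQ_DR·Δt / A = 490.0 × 1800 / (49 km²) = 18.00 mm.
The 1-cm UH is the DRH scaled by (10 mm)/d, so U_p = 117.0 × 10/18.00 = 65.0 m³/s.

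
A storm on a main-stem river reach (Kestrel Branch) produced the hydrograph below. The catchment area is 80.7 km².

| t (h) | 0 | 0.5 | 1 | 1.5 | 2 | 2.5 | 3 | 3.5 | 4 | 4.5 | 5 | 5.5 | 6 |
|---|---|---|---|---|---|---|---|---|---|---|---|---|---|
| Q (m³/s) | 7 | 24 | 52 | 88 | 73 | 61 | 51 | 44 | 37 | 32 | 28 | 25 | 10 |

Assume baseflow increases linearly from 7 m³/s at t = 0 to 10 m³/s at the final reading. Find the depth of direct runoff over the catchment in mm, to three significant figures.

d ≈ 9.40 mm

Direct runoff: 0.00, 16.75, 44.50, 80.25, 65.00, 52.75, 42.50, 35.25, 28.00, 22.75, 18.50, 15.25, 0.00 m³/s; ΣQ_DR = 421.5 m³/s.
V = ΣQ_DR · Δt = 421.5 × 1800 s = 7.587 × 10^5 m³.
Over A = 80.7 km², depth = V / A = 9.40 mm.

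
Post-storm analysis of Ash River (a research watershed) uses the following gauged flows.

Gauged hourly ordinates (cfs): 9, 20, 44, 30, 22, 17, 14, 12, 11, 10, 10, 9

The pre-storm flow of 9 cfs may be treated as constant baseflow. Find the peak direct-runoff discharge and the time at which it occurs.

Subtracting baseflow gives direct-runoff ordinates: 0.0, 11.0, 35.0, 21.0, 13.0, 8.0, 5.0, 3.0, 2.0, 1.0, 1.0, 0.0 cfs.
The maximum is 35.0 cfs, occurring at the reading for t = 2 h.

Q_p = 35.0 cfs at t = 2 h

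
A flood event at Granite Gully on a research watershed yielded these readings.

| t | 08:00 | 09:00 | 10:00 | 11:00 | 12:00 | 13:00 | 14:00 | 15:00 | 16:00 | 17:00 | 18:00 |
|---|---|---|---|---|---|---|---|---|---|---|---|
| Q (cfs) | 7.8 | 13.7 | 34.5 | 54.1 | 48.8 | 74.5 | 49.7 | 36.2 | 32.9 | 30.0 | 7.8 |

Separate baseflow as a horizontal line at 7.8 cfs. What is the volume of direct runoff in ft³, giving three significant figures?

Direct-runoff ordinates (Q − Q_b): 0.0, 5.9, 26.7, 46.3, 41.0, 66.7, 41.9, 28.4, 25.1, 22.2, 0.0 cfs.
ΣQ_DR = 304.2 cfs.
With Δt = 1 h = 3600 s, V = ΣQ_DR · Δt = 304.2 × 3600 = 1.10 × 10^6 ft³.

V ≈ 1.10 × 10^6 ft³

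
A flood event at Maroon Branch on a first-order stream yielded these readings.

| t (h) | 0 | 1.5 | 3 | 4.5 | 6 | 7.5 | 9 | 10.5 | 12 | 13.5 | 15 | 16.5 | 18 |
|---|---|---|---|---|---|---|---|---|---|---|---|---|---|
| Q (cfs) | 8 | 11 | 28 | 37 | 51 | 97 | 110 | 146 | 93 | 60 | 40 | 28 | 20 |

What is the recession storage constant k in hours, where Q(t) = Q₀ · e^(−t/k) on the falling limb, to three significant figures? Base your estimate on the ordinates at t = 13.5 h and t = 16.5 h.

k ≈ 3.94 h

On the falling limb, Q drops from 60 to 28 cfs between t = 13.5 h and t = 16.5 h (Δt = 3 h).
k = −Δt / ln(Q₂/Q₁) = −3 / ln(28/60) = 3.94 h.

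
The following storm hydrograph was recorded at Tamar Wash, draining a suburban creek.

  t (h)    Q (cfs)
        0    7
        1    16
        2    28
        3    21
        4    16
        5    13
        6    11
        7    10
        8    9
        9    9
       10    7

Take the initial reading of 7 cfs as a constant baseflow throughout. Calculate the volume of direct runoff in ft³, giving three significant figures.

V ≈ 2.52 × 10^5 ft³

Direct-runoff ordinates (Q − Q_b): 0.0, 9.0, 21.0, 14.0, 9.0, 6.0, 4.0, 3.0, 2.0, 2.0, 0.0 cfs.
ΣQ_DR = 70.00 cfs.
With Δt = 1 h = 3600 s, V = ΣQ_DR · Δt = 70.00 × 3600 = 2.52 × 10^5 ft³.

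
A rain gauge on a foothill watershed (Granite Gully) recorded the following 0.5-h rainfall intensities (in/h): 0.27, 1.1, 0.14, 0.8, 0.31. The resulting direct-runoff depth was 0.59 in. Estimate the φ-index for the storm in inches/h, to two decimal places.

φ ≈ 0.36 in/h

Only the 2 blocks with intensity above φ contribute runoff: 1.1, 0.8 in/h.
Σ(I−φ)·Δt = d  ⇒  (1.1+0.8 − 2φ)·0.5 = 0.59
φ = (1.900 − 0.59/0.5) / 2 = 0.36 in/h.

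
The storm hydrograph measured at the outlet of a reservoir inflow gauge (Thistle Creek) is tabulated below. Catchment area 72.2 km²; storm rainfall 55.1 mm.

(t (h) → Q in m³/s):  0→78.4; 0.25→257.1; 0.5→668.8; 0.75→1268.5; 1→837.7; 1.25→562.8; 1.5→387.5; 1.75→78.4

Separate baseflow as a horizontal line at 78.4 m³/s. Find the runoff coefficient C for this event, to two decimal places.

ΣQ_DR = 3512 m³/s; V = ΣQ_DR·Δt = 3.161 × 10^6 m³.
Runoff depth d = V / A = 43.78 mm.
C = d / P = 43.78 / 55.1 = 0.79.

C ≈ 0.79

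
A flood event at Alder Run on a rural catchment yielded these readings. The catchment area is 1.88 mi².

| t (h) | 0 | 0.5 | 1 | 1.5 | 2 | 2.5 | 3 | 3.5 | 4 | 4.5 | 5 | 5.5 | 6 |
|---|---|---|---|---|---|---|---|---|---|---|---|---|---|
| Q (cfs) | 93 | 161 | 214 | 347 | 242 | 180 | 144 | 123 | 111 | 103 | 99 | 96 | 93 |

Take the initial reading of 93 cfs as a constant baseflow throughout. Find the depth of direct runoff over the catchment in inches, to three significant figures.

Direct runoff: 0.0, 68.0, 121.0, 254.0, 149.0, 87.0, 51.0, 30.0, 18.0, 10.0, 6.0, 3.0, 0.0 cfs; ΣQ_DR = 797.0 cfs.
V = ΣQ_DR · Δt = 797.0 × 1800 s = 1.435 × 10^6 ft³.
Over A = 1.88 mi², depth = V / A = 0.328 in.

d ≈ 0.328 in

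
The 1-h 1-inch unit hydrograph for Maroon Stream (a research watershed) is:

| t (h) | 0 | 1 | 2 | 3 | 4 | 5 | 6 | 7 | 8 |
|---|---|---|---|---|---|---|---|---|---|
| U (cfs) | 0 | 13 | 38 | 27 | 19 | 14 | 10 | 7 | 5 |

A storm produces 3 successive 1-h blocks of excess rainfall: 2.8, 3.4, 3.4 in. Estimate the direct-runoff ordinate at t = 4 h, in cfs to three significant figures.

Q ≈ 274 cfs

By discrete convolution, Q_j = Σ (P_i / 1 in) · U_{j−i}.
At t = 4 h (j=4): Q = (2.8/1)·19 + (3.4/1)·27 + (3.4/1)·38 = 274 cfs.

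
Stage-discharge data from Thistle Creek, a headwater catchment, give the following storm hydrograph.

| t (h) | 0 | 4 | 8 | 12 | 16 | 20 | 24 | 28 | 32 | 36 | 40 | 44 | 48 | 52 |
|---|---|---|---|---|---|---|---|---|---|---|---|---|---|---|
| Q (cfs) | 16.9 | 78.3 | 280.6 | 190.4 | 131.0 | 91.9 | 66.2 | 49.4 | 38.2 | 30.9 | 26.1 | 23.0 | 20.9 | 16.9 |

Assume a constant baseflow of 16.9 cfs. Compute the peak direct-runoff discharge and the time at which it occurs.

Subtracting baseflow gives direct-runoff ordinates: 0.0, 61.4, 263.7, 173.5, 114.1, 75.0, 49.3, 32.5, 21.3, 14.0, 9.2, 6.1, 4.0, 0.0 cfs.
The maximum is 263.7 cfs, occurring at the reading for t = 8 h.

Q_p = 263.7 cfs at t = 8 h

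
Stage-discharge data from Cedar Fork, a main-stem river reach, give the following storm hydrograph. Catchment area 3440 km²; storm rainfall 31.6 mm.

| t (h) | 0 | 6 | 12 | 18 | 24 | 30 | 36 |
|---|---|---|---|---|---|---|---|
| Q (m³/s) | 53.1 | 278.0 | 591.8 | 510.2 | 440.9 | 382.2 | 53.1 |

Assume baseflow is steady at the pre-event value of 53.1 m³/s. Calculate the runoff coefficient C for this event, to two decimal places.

C ≈ 0.39

ΣQ_DR = 1938 m³/s; V = ΣQ_DR·Δt = 4.185 × 10^7 m³.
Runoff depth d = V / A = 12.17 mm.
C = d / P = 12.17 / 31.6 = 0.39.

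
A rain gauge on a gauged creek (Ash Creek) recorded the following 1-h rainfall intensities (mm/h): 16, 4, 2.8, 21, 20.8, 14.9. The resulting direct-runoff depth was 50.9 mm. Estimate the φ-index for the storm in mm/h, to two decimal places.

Only the 4 blocks with intensity above φ contribute runoff: 16, 21, 20.8, 14.9 mm/h.
Σ(I−φ)·Δt = d  ⇒  (16+21+20.8+14.9 − 4φ)·1 = 50.9
φ = (72.70 − 50.9/1) / 4 = 5.45 mm/h.

φ ≈ 5.45 mm/h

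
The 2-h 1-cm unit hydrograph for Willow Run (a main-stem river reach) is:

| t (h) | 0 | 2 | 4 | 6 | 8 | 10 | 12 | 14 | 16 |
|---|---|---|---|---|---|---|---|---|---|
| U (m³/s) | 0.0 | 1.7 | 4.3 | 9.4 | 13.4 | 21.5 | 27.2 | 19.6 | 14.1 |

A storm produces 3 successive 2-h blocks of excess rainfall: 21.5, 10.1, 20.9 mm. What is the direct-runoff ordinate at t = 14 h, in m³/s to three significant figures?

Q ≈ 115 m³/s

By discrete convolution, Q_j = Σ (P_i / 10 mm) · U_{j−i}.
At t = 14 h (j=7): Q = (21.5/10)·19.6 + (10.1/10)·27.2 + (20.9/10)·21.5 = 115 m³/s.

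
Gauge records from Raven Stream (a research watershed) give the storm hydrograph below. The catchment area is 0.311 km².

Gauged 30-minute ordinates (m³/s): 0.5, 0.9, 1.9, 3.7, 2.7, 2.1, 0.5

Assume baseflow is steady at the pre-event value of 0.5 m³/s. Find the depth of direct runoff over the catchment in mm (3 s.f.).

d ≈ 50.9 mm

Direct runoff: 0.0, 0.4, 1.4, 3.2, 2.2, 1.6, 0.0 m³/s; ΣQ_DR = 8.800 m³/s.
V = ΣQ_DR · Δt = 8.800 × 1800 s = 15840 m³.
Over A = 0.311 km², depth = V / A = 50.9 mm.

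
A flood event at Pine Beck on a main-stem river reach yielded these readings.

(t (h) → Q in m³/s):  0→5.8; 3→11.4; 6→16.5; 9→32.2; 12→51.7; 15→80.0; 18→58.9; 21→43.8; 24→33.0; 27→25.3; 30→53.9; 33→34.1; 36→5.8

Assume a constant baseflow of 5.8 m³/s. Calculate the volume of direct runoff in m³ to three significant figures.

V ≈ 4.07 × 10^6 m³

Direct-runoff ordinates (Q − Q_b): 0.0, 5.6, 10.7, 26.4, 45.9, 74.2, 53.1, 38.0, 27.2, 19.5, 48.1, 28.3, 0.0 m³/s.
ΣQ_DR = 377.0 m³/s.
With Δt = 3 h = 10800 s, V = ΣQ_DR · Δt = 377.0 × 10800 = 4.07 × 10^6 m³.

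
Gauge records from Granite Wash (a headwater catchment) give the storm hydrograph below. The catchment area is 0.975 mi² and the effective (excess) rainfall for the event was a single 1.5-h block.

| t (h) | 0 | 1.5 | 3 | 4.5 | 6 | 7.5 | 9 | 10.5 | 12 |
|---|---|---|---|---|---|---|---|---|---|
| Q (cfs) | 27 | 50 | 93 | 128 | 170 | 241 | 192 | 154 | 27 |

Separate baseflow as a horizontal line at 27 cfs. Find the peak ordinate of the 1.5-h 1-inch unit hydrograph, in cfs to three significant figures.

Direct runoff: 0.0, 23.0, 66.0, 101.0, 143.0, 214.0, 165.0, 127.0, 0.0 cfs; ΣQ_DR = 839.0 cfs, peak = 214.0 cfs.
Runoff depth d = ΣQ_DR·Δt / A = 839.0 × 5400 / (0.975 mi²) = 2.000 in.
The 1-inch UH is the DRH scaled by (1 in)/d, so U_p = 214.0 × 1/2.000 = 107 cfs.

U_p ≈ 107 cfs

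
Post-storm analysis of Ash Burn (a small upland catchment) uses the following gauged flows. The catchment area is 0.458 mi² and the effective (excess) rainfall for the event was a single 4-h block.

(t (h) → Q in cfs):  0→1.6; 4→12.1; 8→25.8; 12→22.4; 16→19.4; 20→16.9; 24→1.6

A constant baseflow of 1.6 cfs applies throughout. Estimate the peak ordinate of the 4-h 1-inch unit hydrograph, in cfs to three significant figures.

U_p ≈ 20.2 cfs

Direct runoff: 0.0, 10.5, 24.2, 20.8, 17.8, 15.3, 0.0 cfs; ΣQ_DR = 88.60 cfs, peak = 24.2 cfs.
Runoff depth d = ΣQ_DR·Δt / A = 88.60 × 14400 / (0.458 mi²) = 1.199 in.
The 1-inch UH is the DRH scaled by (1 in)/d, so U_p = 24.2 × 1/1.199 = 20.2 cfs.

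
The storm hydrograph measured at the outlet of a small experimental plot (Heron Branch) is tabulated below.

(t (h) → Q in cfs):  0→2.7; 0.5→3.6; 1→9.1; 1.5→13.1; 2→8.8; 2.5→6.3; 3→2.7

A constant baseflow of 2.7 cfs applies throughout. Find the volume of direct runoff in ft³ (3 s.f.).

V ≈ 49300 ft³

Direct-runoff ordinates (Q − Q_b): 0.0, 0.9, 6.4, 10.4, 6.1, 3.6, 0.0 cfs.
ΣQ_DR = 27.40 cfs.
With Δt = 0.5 h = 1800 s, V = ΣQ_DR · Δt = 27.40 × 1800 = 49300 ft³.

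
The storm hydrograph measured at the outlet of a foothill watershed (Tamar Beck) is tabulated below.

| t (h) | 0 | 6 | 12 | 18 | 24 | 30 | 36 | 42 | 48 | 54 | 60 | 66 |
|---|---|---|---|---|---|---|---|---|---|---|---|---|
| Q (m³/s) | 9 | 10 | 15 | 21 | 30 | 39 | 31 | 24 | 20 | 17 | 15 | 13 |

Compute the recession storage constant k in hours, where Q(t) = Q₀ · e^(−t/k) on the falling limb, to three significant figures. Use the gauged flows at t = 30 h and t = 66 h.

k ≈ 32.8 h

On the falling limb, Q drops from 39 to 13 m³/s between t = 30 h and t = 66 h (Δt = 36 h).
k = −Δt / ln(Q₂/Q₁) = −36 / ln(13/39) = 32.8 h.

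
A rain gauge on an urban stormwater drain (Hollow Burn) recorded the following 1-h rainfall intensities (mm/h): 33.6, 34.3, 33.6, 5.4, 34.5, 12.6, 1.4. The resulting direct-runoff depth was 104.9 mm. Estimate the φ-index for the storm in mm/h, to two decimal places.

φ ≈ 8.74 mm/h

Only the 5 blocks with intensity above φ contribute runoff: 33.6, 34.3, 33.6, 34.5, 12.6 mm/h.
Σ(I−φ)·Δt = d  ⇒  (33.6+34.3+33.6+34.5+12.6 − 5φ)·1 = 104.9
φ = (148.6 − 104.9/1) / 5 = 8.74 mm/h.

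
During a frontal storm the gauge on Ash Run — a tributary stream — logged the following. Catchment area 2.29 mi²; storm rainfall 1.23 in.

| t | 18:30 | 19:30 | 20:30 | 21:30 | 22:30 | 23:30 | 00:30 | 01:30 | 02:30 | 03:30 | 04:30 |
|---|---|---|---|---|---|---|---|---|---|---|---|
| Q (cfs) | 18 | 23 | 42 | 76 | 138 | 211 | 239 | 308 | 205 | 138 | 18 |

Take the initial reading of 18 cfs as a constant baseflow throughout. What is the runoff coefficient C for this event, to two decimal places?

C ≈ 0.67

ΣQ_DR = 1218 cfs; V = ΣQ_DR·Δt = 4.385 × 10^6 ft³.
Runoff depth d = V / A = 0.8242 in.
C = d / P = 0.8242 / 1.23 = 0.67.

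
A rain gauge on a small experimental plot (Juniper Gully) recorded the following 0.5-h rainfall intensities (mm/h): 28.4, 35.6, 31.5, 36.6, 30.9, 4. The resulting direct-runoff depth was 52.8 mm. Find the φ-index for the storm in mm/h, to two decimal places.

Only the 5 blocks with intensity above φ contribute runoff: 28.4, 35.6, 31.5, 36.6, 30.9 mm/h.
Σ(I−φ)·Δt = d  ⇒  (28.4+35.6+31.5+36.6+30.9 − 5φ)·0.5 = 52.8
φ = (163.0 − 52.8/0.5) / 5 = 11.48 mm/h.

φ ≈ 11.48 mm/h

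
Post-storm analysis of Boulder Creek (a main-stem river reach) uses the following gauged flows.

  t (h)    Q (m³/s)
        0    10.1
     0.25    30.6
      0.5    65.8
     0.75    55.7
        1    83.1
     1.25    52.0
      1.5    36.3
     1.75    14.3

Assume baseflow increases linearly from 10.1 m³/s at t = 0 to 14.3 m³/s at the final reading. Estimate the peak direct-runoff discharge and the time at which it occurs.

Q_p = 70.60 m³/s at t = 1 h

Subtracting baseflow gives direct-runoff ordinates: 0.00, 19.90, 54.50, 43.80, 70.60, 38.90, 22.60, 0.00 m³/s.
The maximum is 70.60 m³/s, occurring at the reading for t = 1 h.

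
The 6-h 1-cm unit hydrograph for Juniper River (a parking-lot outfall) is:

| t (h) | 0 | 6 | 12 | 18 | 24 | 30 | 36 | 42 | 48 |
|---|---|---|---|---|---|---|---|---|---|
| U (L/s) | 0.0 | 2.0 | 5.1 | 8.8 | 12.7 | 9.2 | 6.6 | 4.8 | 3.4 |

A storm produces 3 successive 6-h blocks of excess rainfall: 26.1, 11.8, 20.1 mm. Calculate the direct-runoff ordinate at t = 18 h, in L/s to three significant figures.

By discrete convolution, Q_j = Σ (P_i / 10 mm) · U_{j−i}.
At t = 18 h (j=3): Q = (26.1/10)·8.8 + (11.8/10)·5.1 + (20.1/10)·2.0 = 33.0 L/s.

Q ≈ 33.0 L/s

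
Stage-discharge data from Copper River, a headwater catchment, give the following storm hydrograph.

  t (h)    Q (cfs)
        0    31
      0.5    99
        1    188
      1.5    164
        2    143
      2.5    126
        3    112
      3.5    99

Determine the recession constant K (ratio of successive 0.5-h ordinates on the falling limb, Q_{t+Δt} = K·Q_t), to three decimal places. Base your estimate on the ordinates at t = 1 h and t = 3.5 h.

K ≈ 0.880

Using the recession-limb readings at t = 1 h and t = 3.5 h: Q falls from 188 to 99 cfs over 5 intervals.
K = (Q₂/Q₁)^(1/5) = (99/188)^(1/5) = 0.880.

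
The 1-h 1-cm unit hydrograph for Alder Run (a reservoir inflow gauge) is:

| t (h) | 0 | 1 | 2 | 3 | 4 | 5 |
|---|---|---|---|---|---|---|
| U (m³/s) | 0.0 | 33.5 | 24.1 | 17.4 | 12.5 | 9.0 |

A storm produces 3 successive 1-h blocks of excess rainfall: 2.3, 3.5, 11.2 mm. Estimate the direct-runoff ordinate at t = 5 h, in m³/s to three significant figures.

By discrete convolution, Q_j = Σ (P_i / 10 mm) · U_{j−i}.
At t = 5 h (j=5): Q = (2.3/10)·9.0 + (3.5/10)·12.5 + (11.2/10)·17.4 = 25.9 m³/s.

Q ≈ 25.9 m³/s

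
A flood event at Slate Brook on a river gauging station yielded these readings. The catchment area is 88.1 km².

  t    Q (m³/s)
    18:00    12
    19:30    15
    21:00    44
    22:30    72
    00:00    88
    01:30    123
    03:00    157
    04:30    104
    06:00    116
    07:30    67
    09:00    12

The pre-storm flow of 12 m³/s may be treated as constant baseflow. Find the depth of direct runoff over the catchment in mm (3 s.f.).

Direct runoff: 0.0, 3.0, 32.0, 60.0, 76.0, 111.0, 145.0, 92.0, 104.0, 55.0, 0.0 m³/s; ΣQ_DR = 678.0 m³/s.
V = ΣQ_DR · Δt = 678.0 × 5400 s = 3.661 × 10^6 m³.
Over A = 88.1 km², depth = V / A = 41.6 mm.

d ≈ 41.6 mm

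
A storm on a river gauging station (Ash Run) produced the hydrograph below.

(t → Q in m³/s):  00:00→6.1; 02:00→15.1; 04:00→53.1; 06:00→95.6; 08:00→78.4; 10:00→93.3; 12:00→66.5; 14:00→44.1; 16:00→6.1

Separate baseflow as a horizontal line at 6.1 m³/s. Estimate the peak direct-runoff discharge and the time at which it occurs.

Subtracting baseflow gives direct-runoff ordinates: 0.0, 9.0, 47.0, 89.5, 72.3, 87.2, 60.4, 38.0, 0.0 m³/s.
The maximum is 89.5 m³/s, occurring at the reading for t = 06:00.

Q_p = 89.5 m³/s at t = 06:00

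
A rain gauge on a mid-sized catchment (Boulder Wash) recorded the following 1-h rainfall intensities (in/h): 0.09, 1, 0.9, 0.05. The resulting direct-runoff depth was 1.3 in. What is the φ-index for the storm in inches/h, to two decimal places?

Only the 2 blocks with intensity above φ contribute runoff: 1, 0.9 in/h.
Σ(I−φ)·Δt = d  ⇒  (1+0.9 − 2φ)·1 = 1.3
φ = (1.900 − 1.3/1) / 2 = 0.30 in/h.

φ ≈ 0.30 in/h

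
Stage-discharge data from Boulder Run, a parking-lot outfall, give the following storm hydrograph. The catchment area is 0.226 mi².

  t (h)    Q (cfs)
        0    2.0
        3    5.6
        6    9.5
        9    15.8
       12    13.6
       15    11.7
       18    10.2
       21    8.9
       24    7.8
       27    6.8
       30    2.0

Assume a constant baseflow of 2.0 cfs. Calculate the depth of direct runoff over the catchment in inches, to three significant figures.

Direct runoff: 0.0, 3.6, 7.5, 13.8, 11.6, 9.7, 8.2, 6.9, 5.8, 4.8, 0.0 cfs; ΣQ_DR = 71.90 cfs.
V = ΣQ_DR · Δt = 71.90 × 10800 s = 7.765 × 10^5 ft³.
Over A = 0.226 mi², depth = V / A = 1.48 in.

d ≈ 1.48 in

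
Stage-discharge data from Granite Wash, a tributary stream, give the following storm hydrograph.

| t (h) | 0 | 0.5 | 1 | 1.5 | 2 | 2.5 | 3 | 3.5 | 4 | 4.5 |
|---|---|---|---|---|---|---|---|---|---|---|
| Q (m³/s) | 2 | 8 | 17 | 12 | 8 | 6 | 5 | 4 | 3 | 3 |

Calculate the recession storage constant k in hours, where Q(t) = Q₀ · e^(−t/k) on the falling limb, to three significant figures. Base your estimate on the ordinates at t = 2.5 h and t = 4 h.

On the falling limb, Q drops from 6 to 3 m³/s between t = 2.5 h and t = 4 h (Δt = 1.5 h).
k = −Δt / ln(Q₂/Q₁) = −1.5 / ln(3/6) = 2.16 h.

k ≈ 2.16 h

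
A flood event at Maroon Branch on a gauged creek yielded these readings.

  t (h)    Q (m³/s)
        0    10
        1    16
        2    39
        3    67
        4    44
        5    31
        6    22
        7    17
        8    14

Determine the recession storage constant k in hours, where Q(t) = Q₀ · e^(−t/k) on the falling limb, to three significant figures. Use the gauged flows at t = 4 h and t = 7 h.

k ≈ 3.15 h

On the falling limb, Q drops from 44 to 17 m³/s between t = 4 h and t = 7 h (Δt = 3 h).
k = −Δt / ln(Q₂/Q₁) = −3 / ln(17/44) = 3.15 h.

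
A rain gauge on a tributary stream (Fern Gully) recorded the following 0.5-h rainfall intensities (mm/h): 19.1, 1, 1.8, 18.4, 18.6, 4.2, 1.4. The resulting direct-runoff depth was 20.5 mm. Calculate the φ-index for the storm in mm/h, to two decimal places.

Only the 3 blocks with intensity above φ contribute runoff: 19.1, 18.4, 18.6 mm/h.
Σ(I−φ)·Δt = d  ⇒  (19.1+18.4+18.6 − 3φ)·0.5 = 20.5
φ = (56.10 − 20.5/0.5) / 3 = 5.03 mm/h.

φ ≈ 5.03 mm/h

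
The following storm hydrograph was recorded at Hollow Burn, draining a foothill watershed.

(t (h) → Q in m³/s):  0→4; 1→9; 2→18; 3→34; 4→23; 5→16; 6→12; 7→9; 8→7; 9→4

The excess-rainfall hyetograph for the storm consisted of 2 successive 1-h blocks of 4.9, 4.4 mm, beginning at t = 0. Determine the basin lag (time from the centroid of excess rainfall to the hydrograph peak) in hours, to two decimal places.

Centroid of excess rainfall: t_c = Σ P_i·t̄_i / ΣP_i = 0.9731 h (block centres at 0.5, 1.5 h).
Hydrograph peak occurs at t = 3 h, so basin lag t_L = 3 − 0.9731 = 2.03 h.

t_L ≈ 2.03 h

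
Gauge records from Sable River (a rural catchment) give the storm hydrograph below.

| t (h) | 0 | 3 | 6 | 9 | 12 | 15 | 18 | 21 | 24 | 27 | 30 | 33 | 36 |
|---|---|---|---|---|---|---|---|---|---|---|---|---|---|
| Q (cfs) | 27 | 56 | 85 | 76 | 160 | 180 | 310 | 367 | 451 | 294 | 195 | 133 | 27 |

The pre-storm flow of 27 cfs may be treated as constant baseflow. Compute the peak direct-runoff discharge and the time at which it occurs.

Subtracting baseflow gives direct-runoff ordinates: 0.0, 29.0, 58.0, 49.0, 133.0, 153.0, 283.0, 340.0, 424.0, 267.0, 168.0, 106.0, 0.0 cfs.
The maximum is 424.0 cfs, occurring at the reading for t = 24 h.

Q_p = 424.0 cfs at t = 24 h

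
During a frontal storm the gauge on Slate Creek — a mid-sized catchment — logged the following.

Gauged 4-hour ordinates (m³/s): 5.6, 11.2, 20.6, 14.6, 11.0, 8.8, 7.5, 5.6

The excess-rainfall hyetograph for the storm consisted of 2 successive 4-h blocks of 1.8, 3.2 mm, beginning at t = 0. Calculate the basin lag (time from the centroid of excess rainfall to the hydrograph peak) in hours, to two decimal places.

t_L ≈ 3.44 h

Centroid of excess rainfall: t_c = Σ P_i·t̄_i / ΣP_i = 4.5600 h (block centres at 2, 6 h).
Hydrograph peak occurs at t = 8 h, so basin lag t_L = 8 − 4.5600 = 3.44 h.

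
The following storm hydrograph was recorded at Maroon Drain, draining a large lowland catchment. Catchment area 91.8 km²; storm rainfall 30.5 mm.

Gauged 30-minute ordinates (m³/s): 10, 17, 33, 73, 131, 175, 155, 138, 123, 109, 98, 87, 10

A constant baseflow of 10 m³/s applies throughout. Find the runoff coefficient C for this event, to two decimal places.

ΣQ_DR = 1029 m³/s; V = ΣQ_DR·Δt = 1.852 × 10^6 m³.
Runoff depth d = V / A = 20.18 mm.
C = d / P = 20.18 / 30.5 = 0.66.

C ≈ 0.66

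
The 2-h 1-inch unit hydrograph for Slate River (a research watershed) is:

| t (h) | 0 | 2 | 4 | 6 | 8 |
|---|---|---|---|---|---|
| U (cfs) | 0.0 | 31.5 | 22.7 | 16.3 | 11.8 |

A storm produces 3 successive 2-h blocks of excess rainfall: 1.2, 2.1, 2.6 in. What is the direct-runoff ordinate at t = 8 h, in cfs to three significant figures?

Q ≈ 107 cfs

By discrete convolution, Q_j = Σ (P_i / 1 in) · U_{j−i}.
At t = 8 h (j=4): Q = (1.2/1)·11.8 + (2.1/1)·16.3 + (2.6/1)·22.7 = 107 cfs.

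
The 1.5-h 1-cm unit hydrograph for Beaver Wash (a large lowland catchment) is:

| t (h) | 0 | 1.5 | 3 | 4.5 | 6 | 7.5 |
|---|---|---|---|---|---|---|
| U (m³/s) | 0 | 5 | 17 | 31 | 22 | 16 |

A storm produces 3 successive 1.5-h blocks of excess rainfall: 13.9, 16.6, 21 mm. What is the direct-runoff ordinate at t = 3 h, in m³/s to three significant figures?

By discrete convolution, Q_j = Σ (P_i / 10 mm) · U_{j−i}.
At t = 3 h (j=2): Q = (13.9/10)·17 + (16.6/10)·5 + (21/10)·0 = 31.9 m³/s.

Q ≈ 31.9 m³/s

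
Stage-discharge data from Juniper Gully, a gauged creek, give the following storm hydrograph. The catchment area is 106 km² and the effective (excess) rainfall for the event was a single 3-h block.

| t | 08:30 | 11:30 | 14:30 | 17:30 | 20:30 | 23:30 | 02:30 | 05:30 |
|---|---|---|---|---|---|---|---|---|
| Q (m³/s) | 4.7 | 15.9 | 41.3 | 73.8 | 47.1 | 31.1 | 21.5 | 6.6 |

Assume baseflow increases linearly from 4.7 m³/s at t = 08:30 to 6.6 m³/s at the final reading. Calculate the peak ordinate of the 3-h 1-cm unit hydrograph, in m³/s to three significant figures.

Direct runoff: 0.00, 10.93, 36.06, 68.29, 41.31, 25.04, 15.17, 0.00 m³/s; ΣQ_DR = 196.8 m³/s, peak = 68.29 m³/s.
Runoff depth d = ΣQ_DR·Δt / A = 196.8 × 10800 / (106 km²) = 20.05 mm.
The 1-cm UH is the DRH scaled by (10 mm)/d, so U_p = 68.29 × 10/20.05 = 34.1 m³/s.

U_p ≈ 34.1 m³/s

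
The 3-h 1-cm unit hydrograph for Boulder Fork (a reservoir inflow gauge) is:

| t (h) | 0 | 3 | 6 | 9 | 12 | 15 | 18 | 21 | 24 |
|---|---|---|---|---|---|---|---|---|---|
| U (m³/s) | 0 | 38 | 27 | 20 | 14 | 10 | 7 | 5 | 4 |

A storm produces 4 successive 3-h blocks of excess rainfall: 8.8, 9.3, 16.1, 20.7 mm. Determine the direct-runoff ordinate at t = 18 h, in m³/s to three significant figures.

Q ≈ 79.4 m³/s

By discrete convolution, Q_j = Σ (P_i / 10 mm) · U_{j−i}.
At t = 18 h (j=6): Q = (8.8/10)·7 + (9.3/10)·10 + (16.1/10)·14 + (20.7/10)·20 = 79.4 m³/s.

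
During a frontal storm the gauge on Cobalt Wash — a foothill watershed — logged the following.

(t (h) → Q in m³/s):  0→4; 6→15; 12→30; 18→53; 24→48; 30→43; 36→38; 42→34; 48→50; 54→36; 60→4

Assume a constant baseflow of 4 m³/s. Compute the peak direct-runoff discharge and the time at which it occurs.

Subtracting baseflow gives direct-runoff ordinates: 0.0, 11.0, 26.0, 49.0, 44.0, 39.0, 34.0, 30.0, 46.0, 32.0, 0.0 m³/s.
The maximum is 49.0 m³/s, occurring at the reading for t = 18 h.

Q_p = 49.0 m³/s at t = 18 h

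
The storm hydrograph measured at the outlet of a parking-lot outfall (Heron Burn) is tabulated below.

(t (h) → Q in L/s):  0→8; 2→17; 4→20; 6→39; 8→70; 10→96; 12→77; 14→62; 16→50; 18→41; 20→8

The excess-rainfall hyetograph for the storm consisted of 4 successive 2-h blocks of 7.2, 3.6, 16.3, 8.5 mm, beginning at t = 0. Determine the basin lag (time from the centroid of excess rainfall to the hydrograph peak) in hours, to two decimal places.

Centroid of excess rainfall: t_c = Σ P_i·t̄_i / ΣP_i = 4.4663 h (block centres at 1, 3, 5, 7 h).
Hydrograph peak occurs at t = 10 h, so basin lag t_L = 10 − 4.4663 = 5.53 h.

t_L ≈ 5.53 h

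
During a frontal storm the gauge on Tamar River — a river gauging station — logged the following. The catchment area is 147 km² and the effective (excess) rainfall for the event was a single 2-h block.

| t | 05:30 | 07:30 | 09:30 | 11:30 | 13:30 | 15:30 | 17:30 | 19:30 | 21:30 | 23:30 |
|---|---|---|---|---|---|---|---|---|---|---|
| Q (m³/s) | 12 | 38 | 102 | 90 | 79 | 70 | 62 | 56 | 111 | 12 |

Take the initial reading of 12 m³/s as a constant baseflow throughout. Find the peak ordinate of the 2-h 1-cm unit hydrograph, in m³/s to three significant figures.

U_p ≈ 39.5 m³/s

Direct runoff: 0.0, 26.0, 90.0, 78.0, 67.0, 58.0, 50.0, 44.0, 99.0, 0.0 m³/s; ΣQ_DR = 512.0 m³/s, peak = 99.0 m³/s.
Runoff depth d = ΣQ_DR·Δt / A = 512.0 × 7200 / (147 km²) = 25.08 mm.
The 1-cm UH is the DRH scaled by (10 mm)/d, so U_p = 99.0 × 10/25.08 = 39.5 m³/s.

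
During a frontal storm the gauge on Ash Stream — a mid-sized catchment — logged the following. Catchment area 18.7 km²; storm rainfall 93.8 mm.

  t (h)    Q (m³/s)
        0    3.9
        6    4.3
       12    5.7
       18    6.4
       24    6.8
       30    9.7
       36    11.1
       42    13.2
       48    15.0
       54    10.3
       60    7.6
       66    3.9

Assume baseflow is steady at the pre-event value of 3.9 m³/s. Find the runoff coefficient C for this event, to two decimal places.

ΣQ_DR = 51.10 m³/s; V = ΣQ_DR·Δt = 1.104 × 10^6 m³.
Runoff depth d = V / A = 59.02 mm.
C = d / P = 59.02 / 93.8 = 0.63.

C ≈ 0.63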